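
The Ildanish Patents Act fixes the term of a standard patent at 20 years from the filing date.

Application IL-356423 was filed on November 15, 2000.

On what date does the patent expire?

Filing date + 20 years → 15 November 2020.

2020-11-15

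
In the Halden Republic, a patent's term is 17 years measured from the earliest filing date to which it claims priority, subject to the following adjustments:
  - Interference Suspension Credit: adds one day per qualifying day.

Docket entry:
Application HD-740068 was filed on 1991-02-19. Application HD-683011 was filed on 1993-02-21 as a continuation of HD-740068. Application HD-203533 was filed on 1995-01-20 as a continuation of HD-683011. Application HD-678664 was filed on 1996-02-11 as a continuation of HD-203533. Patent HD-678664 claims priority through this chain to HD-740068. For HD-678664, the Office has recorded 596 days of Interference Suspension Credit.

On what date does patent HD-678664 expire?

2009-10-07

Earliest priority filing: 19 February 1991.
Base term: 19 February 1991 + 17 years → 19 February 2008.
Interference Suspension Credit: +596 days → 7 October 2009.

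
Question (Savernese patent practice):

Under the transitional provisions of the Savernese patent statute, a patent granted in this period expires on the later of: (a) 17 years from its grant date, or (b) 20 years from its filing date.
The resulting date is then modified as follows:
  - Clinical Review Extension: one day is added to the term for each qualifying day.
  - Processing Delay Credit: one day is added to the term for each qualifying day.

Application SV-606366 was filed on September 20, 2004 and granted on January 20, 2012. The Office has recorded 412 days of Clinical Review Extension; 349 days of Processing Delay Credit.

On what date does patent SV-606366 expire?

2031-02-20

(a) grant + 17 years → 20 January 2029.
(b) filing + 20 years → 20 September 2024.
Later of the two: 20 January 2029.
Clinical Review Extension: +412 days → 8 March 2030.
Processing Delay Credit: +349 days → 20 February 2031.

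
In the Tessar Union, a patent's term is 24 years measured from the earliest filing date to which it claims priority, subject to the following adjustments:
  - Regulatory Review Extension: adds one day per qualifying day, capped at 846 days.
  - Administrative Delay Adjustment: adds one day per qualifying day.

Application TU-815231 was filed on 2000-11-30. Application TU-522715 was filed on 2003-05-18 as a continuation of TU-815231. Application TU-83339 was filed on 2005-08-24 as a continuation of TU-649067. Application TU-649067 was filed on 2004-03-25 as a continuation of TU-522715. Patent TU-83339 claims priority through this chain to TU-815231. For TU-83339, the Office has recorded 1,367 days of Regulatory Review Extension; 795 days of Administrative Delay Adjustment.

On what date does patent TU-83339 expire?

Earliest priority filing: 30 November 2000.
Base term: 30 November 2000 + 24 years → 30 November 2024.
Regulatory Review Extension: 1367 days claimed exceeds the 846-day cap, so +846 days → 26 March 2027.
Administrative Delay Adjustment: +795 days → 29 May 2029.

May 29, 2029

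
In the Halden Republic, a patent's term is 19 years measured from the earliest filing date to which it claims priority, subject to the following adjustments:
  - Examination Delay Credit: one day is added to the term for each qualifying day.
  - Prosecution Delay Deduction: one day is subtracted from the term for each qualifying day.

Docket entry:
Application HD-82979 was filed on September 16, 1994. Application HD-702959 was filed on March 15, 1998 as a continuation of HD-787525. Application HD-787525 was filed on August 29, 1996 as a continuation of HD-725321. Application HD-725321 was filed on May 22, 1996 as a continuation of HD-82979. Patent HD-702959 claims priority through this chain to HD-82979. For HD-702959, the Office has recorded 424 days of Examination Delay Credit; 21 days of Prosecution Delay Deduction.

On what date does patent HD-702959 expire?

Earliest priority filing: 16 September 1994.
Base term: 16 September 1994 + 19 years → 16 September 2013.
Examination Delay Credit: +424 days → 14 November 2014.
Prosecution Delay Deduction: −21 days → 24 October 2014.

October 24, 2014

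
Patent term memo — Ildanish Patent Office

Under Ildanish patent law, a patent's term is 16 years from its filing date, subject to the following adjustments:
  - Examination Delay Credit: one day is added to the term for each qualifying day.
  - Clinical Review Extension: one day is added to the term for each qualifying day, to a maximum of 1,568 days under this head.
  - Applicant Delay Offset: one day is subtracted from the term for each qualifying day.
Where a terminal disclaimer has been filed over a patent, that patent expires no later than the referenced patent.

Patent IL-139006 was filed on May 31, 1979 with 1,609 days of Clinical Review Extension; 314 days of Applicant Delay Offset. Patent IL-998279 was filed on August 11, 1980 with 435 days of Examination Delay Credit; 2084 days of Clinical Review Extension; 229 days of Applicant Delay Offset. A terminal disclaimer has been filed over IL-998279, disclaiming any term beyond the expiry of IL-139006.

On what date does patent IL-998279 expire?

November 5, 1998

Natural term of IL-998279:
  Base: filing + 16 years → 11 August 1996.
  Examination Delay Credit: +435 days → 20 October 1997.
  Clinical Review Extension: 2084 days claimed exceeds the 1568-day cap, so +1568 days → 4 February 2002.
  Applicant Delay Offset: −229 days → 20 June 2001.
Expiry of referenced patent IL-139006:
  Base: filing + 16 years → 31 May 1995.
  Clinical Review Extension: 1609 days claimed exceeds the 1568-day cap, so +1568 days → 15 September 1999.
  Applicant Delay Offset: −314 days → 5 November 1998.
Terminal disclaimer: IL-998279 expires on the earlier of 20 June 2001 and 5 November 1998.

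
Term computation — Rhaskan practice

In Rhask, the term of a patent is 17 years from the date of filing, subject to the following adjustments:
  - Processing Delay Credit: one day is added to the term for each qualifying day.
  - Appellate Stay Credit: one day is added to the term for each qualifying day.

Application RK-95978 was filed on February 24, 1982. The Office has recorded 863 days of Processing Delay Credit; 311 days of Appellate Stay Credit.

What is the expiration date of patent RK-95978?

Base term: filing date + 17 years → 24 February 1999.
Processing Delay Credit: +863 days → 6 July 2001.
Appellate Stay Credit: +311 days → 13 May 2002.

May 13, 2002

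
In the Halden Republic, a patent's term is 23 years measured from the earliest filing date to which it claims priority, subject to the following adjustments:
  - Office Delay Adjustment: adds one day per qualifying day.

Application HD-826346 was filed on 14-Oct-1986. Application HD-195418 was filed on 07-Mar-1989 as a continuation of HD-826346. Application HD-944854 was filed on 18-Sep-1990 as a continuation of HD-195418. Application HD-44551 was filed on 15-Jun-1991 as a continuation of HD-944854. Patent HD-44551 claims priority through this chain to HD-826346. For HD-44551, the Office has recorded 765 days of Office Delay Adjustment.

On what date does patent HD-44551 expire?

2011-11-18

Earliest priority filing: 14 October 1986.
Base term: 14 October 1986 + 23 years → 14 October 2009.
Office Delay Adjustment: +765 days → 18 November 2011.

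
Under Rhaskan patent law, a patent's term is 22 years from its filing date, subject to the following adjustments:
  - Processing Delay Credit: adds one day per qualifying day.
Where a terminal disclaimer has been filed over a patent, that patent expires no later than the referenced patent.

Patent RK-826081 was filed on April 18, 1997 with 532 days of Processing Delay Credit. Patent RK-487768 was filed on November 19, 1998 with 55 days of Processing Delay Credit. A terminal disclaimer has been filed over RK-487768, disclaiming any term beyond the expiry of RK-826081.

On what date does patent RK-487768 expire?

Natural term of RK-487768:
  Base: filing + 22 years → 19 November 2020.
  Processing Delay Credit: +55 days → 13 January 2021.
Expiry of referenced patent RK-826081:
  Base: filing + 22 years → 18 April 2019.
  Processing Delay Credit: +532 days → 1 October 2020.
Terminal disclaimer: RK-487768 expires on the earlier of 13 January 2021 and 1 October 2020.

October 1, 2020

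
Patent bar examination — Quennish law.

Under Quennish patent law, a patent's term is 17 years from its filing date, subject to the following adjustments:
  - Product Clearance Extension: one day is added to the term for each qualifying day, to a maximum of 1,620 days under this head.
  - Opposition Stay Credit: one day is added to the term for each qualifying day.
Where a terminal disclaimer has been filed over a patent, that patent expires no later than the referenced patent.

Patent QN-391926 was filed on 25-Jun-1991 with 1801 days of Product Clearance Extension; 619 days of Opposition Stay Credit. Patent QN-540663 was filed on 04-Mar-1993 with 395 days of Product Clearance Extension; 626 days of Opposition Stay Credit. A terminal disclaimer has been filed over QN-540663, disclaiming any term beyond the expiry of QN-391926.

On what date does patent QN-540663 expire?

December 19, 2012

Natural term of QN-540663:
  Base: filing + 17 years → 4 March 2010.
  Product Clearance Extension: 395 days (within the 1620-day cap) → +395 days → 3 April 2011.
  Opposition Stay Credit: +626 days → 19 December 2012.
Expiry of referenced patent QN-391926:
  Base: filing + 17 years → 25 June 2008.
  Product Clearance Extension: 1801 days claimed exceeds the 1620-day cap, so +1620 days → 1 December 2012.
  Opposition Stay Credit: +619 days → 12 August 2014.
Terminal disclaimer: QN-540663 expires on the earlier of 19 December 2012 and 12 August 2014.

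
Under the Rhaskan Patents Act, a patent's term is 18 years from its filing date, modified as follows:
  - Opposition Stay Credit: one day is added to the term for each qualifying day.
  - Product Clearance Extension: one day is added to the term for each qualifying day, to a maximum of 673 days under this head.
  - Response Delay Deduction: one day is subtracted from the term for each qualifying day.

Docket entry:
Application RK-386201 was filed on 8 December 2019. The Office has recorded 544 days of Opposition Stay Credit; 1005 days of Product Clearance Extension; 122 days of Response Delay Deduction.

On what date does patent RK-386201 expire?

2040-12-07

Base term: filing date + 18 years → 8 December 2037.
Opposition Stay Credit: +544 days → 5 June 2039.
Product Clearance Extension: 1005 days claimed exceeds the 673-day cap, so +673 days → 8 April 2041.
Response Delay Deduction: −122 days → 7 December 2040.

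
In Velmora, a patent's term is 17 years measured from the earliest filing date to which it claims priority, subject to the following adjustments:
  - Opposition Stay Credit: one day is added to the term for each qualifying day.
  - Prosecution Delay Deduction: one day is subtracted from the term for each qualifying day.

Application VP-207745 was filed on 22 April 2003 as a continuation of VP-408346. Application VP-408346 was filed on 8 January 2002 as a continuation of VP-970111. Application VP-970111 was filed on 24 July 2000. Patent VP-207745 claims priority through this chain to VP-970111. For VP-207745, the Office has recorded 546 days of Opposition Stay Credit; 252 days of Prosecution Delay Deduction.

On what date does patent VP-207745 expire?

May 14, 2018

Earliest priority filing: 24 July 2000.
Base term: 24 July 2000 + 17 years → 24 July 2017.
Opposition Stay Credit: +546 days → 21 January 2019.
Prosecution Delay Deduction: −252 days → 14 May 2018.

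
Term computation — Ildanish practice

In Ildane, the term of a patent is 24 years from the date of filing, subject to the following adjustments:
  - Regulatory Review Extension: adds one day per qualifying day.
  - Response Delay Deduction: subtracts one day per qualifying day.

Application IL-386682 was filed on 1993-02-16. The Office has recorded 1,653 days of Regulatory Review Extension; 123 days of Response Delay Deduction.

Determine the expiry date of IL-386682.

2021-04-26

Base term: filing date + 24 years → 16 February 2017.
Regulatory Review Extension: +1653 days → 27 August 2021.
Response Delay Deduction: −123 days → 26 April 2021.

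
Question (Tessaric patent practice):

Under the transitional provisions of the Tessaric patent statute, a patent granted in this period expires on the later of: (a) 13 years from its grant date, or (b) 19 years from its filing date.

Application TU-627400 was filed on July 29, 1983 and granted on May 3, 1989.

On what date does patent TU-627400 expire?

2002-07-29

(a) grant + 13 years → 3 May 2002.
(b) filing + 19 years → 29 July 2002.
Later of the two: 29 July 2002.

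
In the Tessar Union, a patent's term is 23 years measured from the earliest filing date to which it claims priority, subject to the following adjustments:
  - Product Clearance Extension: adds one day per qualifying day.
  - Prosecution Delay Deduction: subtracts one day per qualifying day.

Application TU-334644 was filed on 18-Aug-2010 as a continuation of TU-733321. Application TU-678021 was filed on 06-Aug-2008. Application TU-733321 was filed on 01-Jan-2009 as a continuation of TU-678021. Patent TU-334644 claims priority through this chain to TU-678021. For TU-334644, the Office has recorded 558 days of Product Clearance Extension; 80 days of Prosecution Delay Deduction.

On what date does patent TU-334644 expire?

Earliest priority filing: 6 August 2008.
Base term: 6 August 2008 + 23 years → 6 August 2031.
Product Clearance Extension: +558 days → 14 February 2033.
Prosecution Delay Deduction: −80 days → 26 November 2032.

November 26, 2032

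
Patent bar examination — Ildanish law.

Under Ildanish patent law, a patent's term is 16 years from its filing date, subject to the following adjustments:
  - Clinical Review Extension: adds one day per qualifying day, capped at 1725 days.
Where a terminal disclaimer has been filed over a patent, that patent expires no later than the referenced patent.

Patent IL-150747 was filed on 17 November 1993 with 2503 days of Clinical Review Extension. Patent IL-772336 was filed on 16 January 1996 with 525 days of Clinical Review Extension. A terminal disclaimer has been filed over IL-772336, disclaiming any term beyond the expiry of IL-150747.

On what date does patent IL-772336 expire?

June 24, 2013

Natural term of IL-772336:
  Base: filing + 16 years → 16 January 2012.
  Clinical Review Extension: 525 days (within the 1725-day cap) → +525 days → 24 June 2013.
Expiry of referenced patent IL-150747:
  Base: filing + 16 years → 17 November 2009.
  Clinical Review Extension: 2503 days claimed exceeds the 1725-day cap, so +1725 days → 8 August 2014.
Terminal disclaimer: IL-772336 expires on the earlier of 24 June 2013 and 8 August 2014.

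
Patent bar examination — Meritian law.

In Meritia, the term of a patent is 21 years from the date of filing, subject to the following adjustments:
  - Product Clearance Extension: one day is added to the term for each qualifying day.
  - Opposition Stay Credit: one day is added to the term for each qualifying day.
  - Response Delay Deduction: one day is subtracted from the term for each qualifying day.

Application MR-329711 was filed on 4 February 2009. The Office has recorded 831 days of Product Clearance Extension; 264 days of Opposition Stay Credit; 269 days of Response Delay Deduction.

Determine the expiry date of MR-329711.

May 10, 2032

Base term: filing date + 21 years → 4 February 2030.
Product Clearance Extension: +831 days → 15 May 2032.
Opposition Stay Credit: +264 days → 3 February 2033.
Response Delay Deduction: −269 days → 10 May 2032.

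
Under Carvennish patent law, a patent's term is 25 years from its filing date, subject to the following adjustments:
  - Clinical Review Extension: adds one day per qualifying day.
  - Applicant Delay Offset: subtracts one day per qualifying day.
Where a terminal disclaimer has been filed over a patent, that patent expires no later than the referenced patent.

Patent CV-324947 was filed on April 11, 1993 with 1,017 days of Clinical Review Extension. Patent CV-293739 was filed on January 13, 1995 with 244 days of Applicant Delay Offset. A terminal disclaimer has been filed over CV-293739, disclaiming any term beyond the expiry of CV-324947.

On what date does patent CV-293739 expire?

Natural term of CV-293739:
  Base: filing + 25 years → 13 January 2020.
  Applicant Delay Offset: −244 days → 14 May 2019.
Expiry of referenced patent CV-324947:
  Base: filing + 25 years → 11 April 2018.
  Clinical Review Extension: +1017 days → 22 January 2021.
Terminal disclaimer: CV-293739 expires on the earlier of 14 May 2019 and 22 January 2021.

2019-05-14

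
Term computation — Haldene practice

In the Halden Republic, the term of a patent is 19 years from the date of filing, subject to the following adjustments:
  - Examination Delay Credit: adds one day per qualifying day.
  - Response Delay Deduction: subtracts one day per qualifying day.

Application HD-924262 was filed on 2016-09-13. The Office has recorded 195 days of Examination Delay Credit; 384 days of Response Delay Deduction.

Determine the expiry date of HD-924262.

Base term: filing date + 19 years → 13 September 2035.
Examination Delay Credit: +195 days → 26 March 2036.
Response Delay Deduction: −384 days → 8 March 2035.

March 8, 2035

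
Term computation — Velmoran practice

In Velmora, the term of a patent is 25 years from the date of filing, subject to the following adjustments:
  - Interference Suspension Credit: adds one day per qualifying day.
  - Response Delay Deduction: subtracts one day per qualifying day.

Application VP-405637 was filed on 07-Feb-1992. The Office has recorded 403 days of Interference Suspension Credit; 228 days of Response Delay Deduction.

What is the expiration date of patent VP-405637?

August 1, 2017

Base term: filing date + 25 years → 7 February 2017.
Interference Suspension Credit: +403 days → 17 March 2018.
Response Delay Deduction: −228 days → 1 August 2017.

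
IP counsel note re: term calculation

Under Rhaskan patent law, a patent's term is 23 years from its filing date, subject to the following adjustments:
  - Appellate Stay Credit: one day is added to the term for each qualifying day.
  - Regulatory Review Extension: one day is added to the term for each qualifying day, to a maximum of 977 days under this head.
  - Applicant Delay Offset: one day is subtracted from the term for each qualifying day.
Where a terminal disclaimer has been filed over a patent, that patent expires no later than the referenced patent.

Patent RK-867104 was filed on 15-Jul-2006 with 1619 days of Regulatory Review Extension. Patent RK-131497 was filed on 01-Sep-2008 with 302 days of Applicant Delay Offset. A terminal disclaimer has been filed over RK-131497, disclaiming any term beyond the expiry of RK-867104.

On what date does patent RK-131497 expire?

Natural term of RK-131497:
  Base: filing + 23 years → 1 September 2031.
  Applicant Delay Offset: −302 days → 3 November 2030.
Expiry of referenced patent RK-867104:
  Base: filing + 23 years → 15 July 2029.
  Regulatory Review Extension: 1619 days claimed exceeds the 977-day cap, so +977 days → 18 March 2032.
Terminal disclaimer: RK-131497 expires on the earlier of 3 November 2030 and 18 March 2032.

November 3, 2030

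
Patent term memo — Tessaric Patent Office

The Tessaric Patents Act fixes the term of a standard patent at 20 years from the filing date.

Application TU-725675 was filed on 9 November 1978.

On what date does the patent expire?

Filing date + 20 years → 9 November 1998.

1998-11-09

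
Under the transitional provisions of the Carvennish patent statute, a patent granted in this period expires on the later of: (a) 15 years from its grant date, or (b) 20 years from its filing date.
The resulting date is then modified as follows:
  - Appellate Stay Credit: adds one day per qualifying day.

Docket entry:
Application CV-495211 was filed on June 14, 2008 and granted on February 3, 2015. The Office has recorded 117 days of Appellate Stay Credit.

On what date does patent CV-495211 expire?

(a) grant + 15 years → 3 February 2030.
(b) filing + 20 years → 14 June 2028.
Later of the two: 3 February 2030.
Appellate Stay Credit: +117 days → 31 May 2030.

May 31, 2030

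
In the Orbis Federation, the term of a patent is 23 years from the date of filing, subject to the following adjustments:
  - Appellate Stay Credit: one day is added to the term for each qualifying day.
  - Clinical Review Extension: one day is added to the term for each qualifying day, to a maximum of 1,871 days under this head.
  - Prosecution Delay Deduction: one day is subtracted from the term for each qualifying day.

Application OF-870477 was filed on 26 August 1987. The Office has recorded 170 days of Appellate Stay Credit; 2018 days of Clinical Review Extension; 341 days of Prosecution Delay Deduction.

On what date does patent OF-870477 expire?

Base term: filing date + 23 years → 26 August 2010.
Appellate Stay Credit: +170 days → 12 February 2011.
Clinical Review Extension: 2018 days claimed exceeds the 1871-day cap, so +1871 days → 28 March 2016.
Prosecution Delay Deduction: −341 days → 22 April 2015.

2015-04-22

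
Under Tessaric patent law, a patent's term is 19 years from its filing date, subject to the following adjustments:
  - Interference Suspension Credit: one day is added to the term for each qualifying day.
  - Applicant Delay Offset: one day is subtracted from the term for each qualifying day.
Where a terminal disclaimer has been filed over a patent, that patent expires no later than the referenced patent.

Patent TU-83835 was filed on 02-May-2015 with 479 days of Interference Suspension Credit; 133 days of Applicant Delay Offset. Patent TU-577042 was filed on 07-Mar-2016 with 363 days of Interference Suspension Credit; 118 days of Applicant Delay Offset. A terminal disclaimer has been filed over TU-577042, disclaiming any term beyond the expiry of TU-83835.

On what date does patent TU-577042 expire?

Natural term of TU-577042:
  Base: filing + 19 years → 7 March 2035.
  Interference Suspension Credit: +363 days → 4 March 2036.
  Applicant Delay Offset: −118 days → 7 November 2035.
Expiry of referenced patent TU-83835:
  Base: filing + 19 years → 2 May 2034.
  Interference Suspension Credit: +479 days → 24 August 2035.
  Applicant Delay Offset: −133 days → 13 April 2035.
Terminal disclaimer: TU-577042 expires on the earlier of 7 November 2035 and 13 April 2035.

2035-04-13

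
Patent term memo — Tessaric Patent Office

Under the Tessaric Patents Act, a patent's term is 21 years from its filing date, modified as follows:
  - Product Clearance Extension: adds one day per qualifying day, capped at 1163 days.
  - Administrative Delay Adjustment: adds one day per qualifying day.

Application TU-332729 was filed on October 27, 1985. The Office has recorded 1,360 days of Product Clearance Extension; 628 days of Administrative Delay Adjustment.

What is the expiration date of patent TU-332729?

September 22, 2011

Base term: filing date + 21 years → 27 October 2006.
Product Clearance Extension: 1360 days claimed exceeds the 1163-day cap, so +1163 days → 2 January 2010.
Administrative Delay Adjustment: +628 days → 22 September 2011.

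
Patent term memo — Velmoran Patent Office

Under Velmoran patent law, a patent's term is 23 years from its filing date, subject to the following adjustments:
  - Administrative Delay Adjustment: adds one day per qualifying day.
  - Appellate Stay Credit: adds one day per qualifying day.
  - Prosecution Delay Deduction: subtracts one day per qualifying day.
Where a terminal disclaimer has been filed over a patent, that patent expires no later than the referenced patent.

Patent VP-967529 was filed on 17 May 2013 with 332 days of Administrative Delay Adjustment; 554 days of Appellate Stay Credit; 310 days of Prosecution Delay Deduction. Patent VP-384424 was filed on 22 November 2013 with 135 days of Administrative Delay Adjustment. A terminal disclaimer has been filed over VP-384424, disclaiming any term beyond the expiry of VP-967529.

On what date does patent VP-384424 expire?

Natural term of VP-384424:
  Base: filing + 23 years → 22 November 2036.
  Administrative Delay Adjustment: +135 days → 6 April 2037.
Expiry of referenced patent VP-967529:
  Base: filing + 23 years → 17 May 2036.
  Administrative Delay Adjustment: +332 days → 14 April 2037.
  Appellate Stay Credit: +554 days → 20 October 2038.
  Prosecution Delay Deduction: −310 days → 14 December 2037.
Terminal disclaimer: VP-384424 expires on the earlier of 6 April 2037 and 14 December 2037.

2037-04-06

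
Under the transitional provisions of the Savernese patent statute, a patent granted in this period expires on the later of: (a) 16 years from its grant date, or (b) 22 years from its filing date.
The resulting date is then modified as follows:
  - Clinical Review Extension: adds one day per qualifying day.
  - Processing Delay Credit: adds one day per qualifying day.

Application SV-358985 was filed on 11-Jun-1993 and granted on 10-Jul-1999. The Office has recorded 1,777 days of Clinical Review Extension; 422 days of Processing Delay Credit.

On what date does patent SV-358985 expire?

2021-07-17

(a) grant + 16 years → 10 July 2015.
(b) filing + 22 years → 11 June 2015.
Later of the two: 10 July 2015.
Clinical Review Extension: +1777 days → 21 May 2020.
Processing Delay Credit: +422 days → 17 July 2021.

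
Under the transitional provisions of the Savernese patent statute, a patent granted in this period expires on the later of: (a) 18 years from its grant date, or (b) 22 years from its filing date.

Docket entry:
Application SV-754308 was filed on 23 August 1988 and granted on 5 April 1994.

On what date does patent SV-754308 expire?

2012-04-05

(a) grant + 18 years → 5 April 2012.
(b) filing + 22 years → 23 August 2010.
Later of the two: 5 April 2012.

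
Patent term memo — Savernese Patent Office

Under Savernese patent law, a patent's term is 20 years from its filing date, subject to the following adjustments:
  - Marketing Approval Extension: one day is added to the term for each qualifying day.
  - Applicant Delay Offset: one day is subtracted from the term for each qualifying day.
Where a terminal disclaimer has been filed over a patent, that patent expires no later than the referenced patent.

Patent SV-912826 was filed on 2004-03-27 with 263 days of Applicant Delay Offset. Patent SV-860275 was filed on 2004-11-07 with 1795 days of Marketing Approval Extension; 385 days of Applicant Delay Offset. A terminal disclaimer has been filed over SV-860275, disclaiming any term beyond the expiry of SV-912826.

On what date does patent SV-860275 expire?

July 8, 2023

Natural term of SV-860275:
  Base: filing + 20 years → 7 November 2024.
  Marketing Approval Extension: +1795 days → 7 October 2029.
  Applicant Delay Offset: −385 days → 17 September 2028.
Expiry of referenced patent SV-912826:
  Base: filing + 20 years → 27 March 2024.
  Applicant Delay Offset: −263 days → 8 July 2023.
Terminal disclaimer: SV-860275 expires on the earlier of 17 September 2028 and 8 July 2023.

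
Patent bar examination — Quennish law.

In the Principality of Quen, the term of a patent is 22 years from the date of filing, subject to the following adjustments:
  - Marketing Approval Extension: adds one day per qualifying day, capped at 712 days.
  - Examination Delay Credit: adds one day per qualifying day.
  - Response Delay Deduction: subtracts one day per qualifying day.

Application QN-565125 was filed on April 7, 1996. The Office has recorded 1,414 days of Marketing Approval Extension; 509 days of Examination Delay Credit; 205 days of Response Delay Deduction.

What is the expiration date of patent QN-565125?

January 17, 2021

Base term: filing date + 22 years → 7 April 2018.
Marketing Approval Extension: 1414 days claimed exceeds the 712-day cap, so +712 days → 19 March 2020.
Examination Delay Credit: +509 days → 10 August 2021.
Response Delay Deduction: −205 days → 17 January 2021.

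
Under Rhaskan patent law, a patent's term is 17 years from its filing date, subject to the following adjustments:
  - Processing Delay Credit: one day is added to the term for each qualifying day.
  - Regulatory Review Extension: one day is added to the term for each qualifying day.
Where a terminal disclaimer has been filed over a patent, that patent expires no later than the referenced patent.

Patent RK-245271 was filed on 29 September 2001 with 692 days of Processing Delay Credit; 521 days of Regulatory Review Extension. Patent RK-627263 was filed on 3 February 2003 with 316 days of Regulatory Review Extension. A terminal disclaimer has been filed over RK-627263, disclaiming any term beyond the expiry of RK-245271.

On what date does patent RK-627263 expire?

Natural term of RK-627263:
  Base: filing + 17 years → 3 February 2020.
  Regulatory Review Extension: +316 days → 15 December 2020.
Expiry of referenced patent RK-245271:
  Base: filing + 17 years → 29 September 2018.
  Processing Delay Credit: +692 days → 21 August 2020.
  Regulatory Review Extension: +521 days → 24 January 2022.
Terminal disclaimer: RK-627263 expires on the earlier of 15 December 2020 and 24 January 2022.

December 15, 2020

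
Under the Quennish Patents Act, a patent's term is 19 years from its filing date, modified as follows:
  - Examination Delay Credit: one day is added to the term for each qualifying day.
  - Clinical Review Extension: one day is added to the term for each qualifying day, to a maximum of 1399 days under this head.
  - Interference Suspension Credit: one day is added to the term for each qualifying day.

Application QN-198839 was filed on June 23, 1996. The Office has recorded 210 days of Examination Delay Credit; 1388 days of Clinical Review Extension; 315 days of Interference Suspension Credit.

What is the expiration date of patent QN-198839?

2020-09-17

Base term: filing date + 19 years → 23 June 2015.
Examination Delay Credit: +210 days → 19 January 2016.
Clinical Review Extension: 1388 days (within the 1399-day cap) → +1388 days → 7 November 2019.
Interference Suspension Credit: +315 days → 17 September 2020.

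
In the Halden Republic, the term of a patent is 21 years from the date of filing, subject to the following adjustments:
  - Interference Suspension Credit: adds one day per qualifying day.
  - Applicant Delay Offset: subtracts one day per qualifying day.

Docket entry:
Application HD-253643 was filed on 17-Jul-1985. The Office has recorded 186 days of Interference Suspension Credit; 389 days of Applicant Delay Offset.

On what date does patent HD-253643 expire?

Base term: filing date + 21 years → 17 July 2006.
Interference Suspension Credit: +186 days → 19 January 2007.
Applicant Delay Offset: −389 days → 26 December 2005.

December 26, 2005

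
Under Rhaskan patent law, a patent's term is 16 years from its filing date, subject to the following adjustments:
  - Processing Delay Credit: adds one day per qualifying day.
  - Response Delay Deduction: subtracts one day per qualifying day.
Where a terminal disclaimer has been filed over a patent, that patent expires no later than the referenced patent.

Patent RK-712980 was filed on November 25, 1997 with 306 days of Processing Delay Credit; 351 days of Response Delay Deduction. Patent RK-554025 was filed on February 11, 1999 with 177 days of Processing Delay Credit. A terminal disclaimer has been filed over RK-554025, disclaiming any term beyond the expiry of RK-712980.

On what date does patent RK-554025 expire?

October 11, 2013

Natural term of RK-554025:
  Base: filing + 16 years → 11 February 2015.
  Processing Delay Credit: +177 days → 7 August 2015.
Expiry of referenced patent RK-712980:
  Base: filing + 16 years → 25 November 2013.
  Processing Delay Credit: +306 days → 27 September 2014.
  Response Delay Deduction: −351 days → 11 October 2013.
Terminal disclaimer: RK-554025 expires on the earlier of 7 August 2015 and 11 October 2013.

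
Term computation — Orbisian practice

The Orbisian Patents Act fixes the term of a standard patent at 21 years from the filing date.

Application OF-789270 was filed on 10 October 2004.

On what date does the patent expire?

2025-10-10

Filing date + 21 years → 10 October 2025.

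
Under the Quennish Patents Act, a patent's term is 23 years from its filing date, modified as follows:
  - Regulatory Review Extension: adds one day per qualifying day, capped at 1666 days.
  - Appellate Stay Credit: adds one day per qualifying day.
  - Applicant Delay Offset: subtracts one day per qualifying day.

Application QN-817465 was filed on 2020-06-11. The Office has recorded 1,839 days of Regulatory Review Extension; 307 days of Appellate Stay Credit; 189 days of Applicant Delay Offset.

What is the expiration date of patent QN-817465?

April 29, 2048

Base term: filing date + 23 years → 11 June 2043.
Regulatory Review Extension: 1839 days claimed exceeds the 1666-day cap, so +1666 days → 2 January 2048.
Appellate Stay Credit: +307 days → 4 November 2048.
Applicant Delay Offset: −189 days → 29 April 2048.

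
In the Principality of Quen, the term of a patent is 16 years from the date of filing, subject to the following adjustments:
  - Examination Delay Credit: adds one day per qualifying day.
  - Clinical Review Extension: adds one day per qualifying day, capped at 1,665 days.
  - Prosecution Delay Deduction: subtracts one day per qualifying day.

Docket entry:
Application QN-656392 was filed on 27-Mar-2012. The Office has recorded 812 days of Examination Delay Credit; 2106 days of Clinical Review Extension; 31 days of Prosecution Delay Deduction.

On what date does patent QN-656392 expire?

Base term: filing date + 16 years → 27 March 2028.
Examination Delay Credit: +812 days → 17 June 2030.
Clinical Review Extension: 2106 days claimed exceeds the 1665-day cap, so +1665 days → 7 January 2035.
Prosecution Delay Deduction: −31 days → 7 December 2034.

December 7, 2034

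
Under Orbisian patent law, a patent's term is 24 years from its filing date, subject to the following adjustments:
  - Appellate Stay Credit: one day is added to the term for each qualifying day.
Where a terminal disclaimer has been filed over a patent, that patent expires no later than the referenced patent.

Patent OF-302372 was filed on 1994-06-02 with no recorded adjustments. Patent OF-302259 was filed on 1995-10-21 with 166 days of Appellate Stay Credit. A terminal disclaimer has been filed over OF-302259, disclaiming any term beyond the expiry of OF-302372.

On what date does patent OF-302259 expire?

Natural term of OF-302259:
  Base: filing + 24 years → 21 October 2019.
  Appellate Stay Credit: +166 days → 4 April 2020.
Expiry of referenced patent OF-302372:
  Base: filing + 24 years → 2 June 2018.
Terminal disclaimer: OF-302259 expires on the earlier of 4 April 2020 and 2 June 2018.

2018-06-02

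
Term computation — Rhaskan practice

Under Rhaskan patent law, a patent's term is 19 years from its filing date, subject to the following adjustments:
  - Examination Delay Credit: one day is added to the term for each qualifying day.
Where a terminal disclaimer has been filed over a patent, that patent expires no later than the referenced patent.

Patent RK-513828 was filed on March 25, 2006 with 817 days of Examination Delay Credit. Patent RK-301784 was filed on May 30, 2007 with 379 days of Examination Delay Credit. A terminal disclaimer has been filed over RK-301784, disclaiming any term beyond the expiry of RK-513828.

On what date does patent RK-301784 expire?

2027-06-13

Natural term of RK-301784:
  Base: filing + 19 years → 30 May 2026.
  Examination Delay Credit: +379 days → 13 June 2027.
Expiry of referenced patent RK-513828:
  Base: filing + 19 years → 25 March 2025.
  Examination Delay Credit: +817 days → 20 June 2027.
Terminal disclaimer: RK-301784 expires on the earlier of 13 June 2027 and 20 June 2027.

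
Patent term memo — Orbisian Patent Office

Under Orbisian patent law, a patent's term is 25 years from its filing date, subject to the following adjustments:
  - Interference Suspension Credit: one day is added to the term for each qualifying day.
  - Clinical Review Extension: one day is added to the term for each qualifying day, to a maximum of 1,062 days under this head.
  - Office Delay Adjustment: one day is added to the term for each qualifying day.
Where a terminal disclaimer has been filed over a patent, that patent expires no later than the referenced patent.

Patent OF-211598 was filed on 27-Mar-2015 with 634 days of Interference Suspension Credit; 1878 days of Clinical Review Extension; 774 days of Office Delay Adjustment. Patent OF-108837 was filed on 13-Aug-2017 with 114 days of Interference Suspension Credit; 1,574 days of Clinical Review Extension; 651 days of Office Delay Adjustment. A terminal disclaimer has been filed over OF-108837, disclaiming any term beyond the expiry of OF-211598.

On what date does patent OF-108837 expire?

Natural term of OF-108837:
  Base: filing + 25 years → 13 August 2042.
  Interference Suspension Credit: +114 days → 5 December 2042.
  Clinical Review Extension: 1574 days claimed exceeds the 1062-day cap, so +1062 days → 1 November 2045.
  Office Delay Adjustment: +651 days → 14 August 2047.
Expiry of referenced patent OF-211598:
  Base: filing + 25 years → 27 March 2040.
  Interference Suspension Credit: +634 days → 21 December 2041.
  Clinical Review Extension: 1878 days claimed exceeds the 1062-day cap, so +1062 days → 17 November 2044.
  Office Delay Adjustment: +774 days → 31 December 2046.
Terminal disclaimer: OF-108837 expires on the earlier of 14 August 2047 and 31 December 2046.

2046-12-31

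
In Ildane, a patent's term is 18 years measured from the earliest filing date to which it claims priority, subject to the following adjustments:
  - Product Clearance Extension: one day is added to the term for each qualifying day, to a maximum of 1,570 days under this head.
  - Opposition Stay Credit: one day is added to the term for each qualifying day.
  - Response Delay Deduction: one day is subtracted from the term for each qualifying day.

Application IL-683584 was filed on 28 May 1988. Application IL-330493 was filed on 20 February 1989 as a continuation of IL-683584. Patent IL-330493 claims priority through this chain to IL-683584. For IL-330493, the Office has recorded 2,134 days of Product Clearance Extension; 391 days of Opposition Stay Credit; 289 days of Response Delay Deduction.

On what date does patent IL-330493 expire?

Earliest priority filing: 28 May 1988.
Base term: 28 May 1988 + 18 years → 28 May 2006.
Product Clearance Extension: 2134 days claimed exceeds the 1570-day cap, so +1570 days → 14 September 2010.
Opposition Stay Credit: +391 days → 10 October 2011.
Response Delay Deduction: −289 days → 25 December 2010.

2010-12-25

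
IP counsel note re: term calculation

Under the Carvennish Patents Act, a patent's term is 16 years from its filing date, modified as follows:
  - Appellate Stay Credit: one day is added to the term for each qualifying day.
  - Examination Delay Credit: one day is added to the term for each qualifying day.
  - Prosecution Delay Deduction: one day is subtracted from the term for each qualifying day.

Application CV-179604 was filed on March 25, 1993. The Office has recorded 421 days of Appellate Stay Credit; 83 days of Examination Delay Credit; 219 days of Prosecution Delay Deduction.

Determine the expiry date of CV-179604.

2010-01-04

Base term: filing date + 16 years → 25 March 2009.
Appellate Stay Credit: +421 days → 20 May 2010.
Examination Delay Credit: +83 days → 11 August 2010.
Prosecution Delay Deduction: −219 days → 4 January 2010.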